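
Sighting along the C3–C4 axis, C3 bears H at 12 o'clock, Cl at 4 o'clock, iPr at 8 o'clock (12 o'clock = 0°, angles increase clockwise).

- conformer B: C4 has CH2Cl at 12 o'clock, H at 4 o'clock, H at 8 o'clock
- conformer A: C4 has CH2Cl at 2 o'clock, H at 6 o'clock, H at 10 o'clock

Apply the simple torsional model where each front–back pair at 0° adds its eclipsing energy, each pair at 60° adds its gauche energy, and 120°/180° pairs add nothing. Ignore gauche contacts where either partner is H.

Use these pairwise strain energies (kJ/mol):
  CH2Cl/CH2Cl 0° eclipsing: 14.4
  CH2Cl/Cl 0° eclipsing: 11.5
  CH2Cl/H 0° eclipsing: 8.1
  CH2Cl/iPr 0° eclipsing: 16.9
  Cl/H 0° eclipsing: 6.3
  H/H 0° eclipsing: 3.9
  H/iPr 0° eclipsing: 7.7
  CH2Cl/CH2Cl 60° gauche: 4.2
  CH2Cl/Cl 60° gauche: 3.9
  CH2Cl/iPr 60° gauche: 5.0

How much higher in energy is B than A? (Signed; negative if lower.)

B (eclipsed): H(0°)/CH2Cl(0°) eclipsed 8.1; Cl(120°)/H(120°) eclipsed 6.3; iPr(240°)/H(240°) eclipsed 7.7 → 22.1 kJ/mol.
A (staggered): Cl(120°)/CH2Cl(60°) gauche 3.9 → 3.9 kJ/mol.
E(B) − E(A) = 22.1 − 3.9 = +18.2 kJ/mol.

+18.2 kJ/mol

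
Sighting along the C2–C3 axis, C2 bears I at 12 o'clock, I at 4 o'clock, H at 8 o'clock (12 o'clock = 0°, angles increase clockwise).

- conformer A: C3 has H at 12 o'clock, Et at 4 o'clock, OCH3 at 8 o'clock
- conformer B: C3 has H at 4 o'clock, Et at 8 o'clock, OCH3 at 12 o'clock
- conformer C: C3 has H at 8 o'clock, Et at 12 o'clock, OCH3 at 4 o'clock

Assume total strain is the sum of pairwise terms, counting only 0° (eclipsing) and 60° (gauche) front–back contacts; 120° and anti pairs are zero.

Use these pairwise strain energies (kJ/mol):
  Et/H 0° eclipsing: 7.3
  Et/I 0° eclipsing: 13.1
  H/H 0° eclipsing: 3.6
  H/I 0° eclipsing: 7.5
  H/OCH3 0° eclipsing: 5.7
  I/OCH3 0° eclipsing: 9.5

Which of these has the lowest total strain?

A (eclipsed): I(0°)/H(0°) eclipsed 7.5; I(120°)/Et(120°) eclipsed 13.1; H(240°)/OCH3(240°) eclipsed 5.7 → 26.3 kJ/mol.
B (eclipsed): I(0°)/OCH3(0°) eclipsed 9.5; I(120°)/H(120°) eclipsed 7.5; H(240°)/Et(240°) eclipsed 7.3 → 24.3 kJ/mol.
C (eclipsed): I(0°)/Et(0°) eclipsed 13.1; I(120°)/OCH3(120°) eclipsed 9.5; H(240°)/H(240°) eclipsed 3.6 → 26.2 kJ/mol.
B has the lowest total (24.3 kJ/mol).

B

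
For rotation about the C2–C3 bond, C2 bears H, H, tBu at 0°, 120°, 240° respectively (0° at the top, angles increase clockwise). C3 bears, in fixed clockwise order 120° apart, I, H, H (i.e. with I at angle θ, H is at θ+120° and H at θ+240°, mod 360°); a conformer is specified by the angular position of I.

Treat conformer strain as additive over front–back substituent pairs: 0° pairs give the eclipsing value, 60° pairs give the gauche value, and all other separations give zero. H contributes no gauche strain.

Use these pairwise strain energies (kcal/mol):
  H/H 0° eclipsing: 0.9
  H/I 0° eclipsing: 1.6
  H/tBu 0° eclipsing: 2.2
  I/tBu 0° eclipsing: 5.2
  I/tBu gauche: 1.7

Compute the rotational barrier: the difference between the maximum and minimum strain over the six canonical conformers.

7.0 kcal/mol

I at 0° is eclipsed. H at 0° is eclipsed with I at 0° (1.6); H at 120° is eclipsed with H at 120° (0.9); tBu at 240° is eclipsed with H at 240° (2.2). Total 4.7 kcal/mol.
I at 60° (staggered): no non-H gauche contacts → 0.0 kcal/mol.
I at 120° is eclipsed. H at 0° is eclipsed with H at 0° (0.9); H at 120° is eclipsed with I at 120° (1.6); tBu at 240° is eclipsed with H at 240° (2.2). Total 4.7 kcal/mol.
I at 180° is staggered. tBu at 240° is gauche with I at 180° (1.7). Total 1.7 kcal/mol.
I at 240° is eclipsed. H at 0° is eclipsed with H at 0° (0.9); H at 120° is eclipsed with H at 120° (0.9); tBu at 240° is eclipsed with I at 240° (5.2). Total 7.0 kcal/mol.
I at 300° is staggered. tBu at 240° is gauche with I at 300° (1.7). Total 1.7 kcal/mol.
Max at 240° (7.0 kcal/mol), min at 60° (0.0 kcal/mol); barrier = 7.0 kcal/mol.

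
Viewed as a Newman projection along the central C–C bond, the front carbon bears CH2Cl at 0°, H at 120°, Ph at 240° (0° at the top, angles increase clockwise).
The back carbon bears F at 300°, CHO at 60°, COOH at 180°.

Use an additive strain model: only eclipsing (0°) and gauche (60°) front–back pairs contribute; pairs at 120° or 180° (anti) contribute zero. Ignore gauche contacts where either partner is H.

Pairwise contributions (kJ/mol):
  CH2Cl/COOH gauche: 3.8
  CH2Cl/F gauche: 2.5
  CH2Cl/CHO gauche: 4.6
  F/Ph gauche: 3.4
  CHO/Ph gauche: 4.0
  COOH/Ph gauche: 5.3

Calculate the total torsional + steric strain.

This conformer is staggered. CH2Cl at 0° is gauche with F at 300° (2.5); CH2Cl at 0° is gauche with CHO at 60° (4.6); Ph at 240° is gauche with F at 300° (3.4); Ph at 240° is gauche with COOH at 180° (5.3). Total 15.8 kJ/mol.

15.8 kJ/mol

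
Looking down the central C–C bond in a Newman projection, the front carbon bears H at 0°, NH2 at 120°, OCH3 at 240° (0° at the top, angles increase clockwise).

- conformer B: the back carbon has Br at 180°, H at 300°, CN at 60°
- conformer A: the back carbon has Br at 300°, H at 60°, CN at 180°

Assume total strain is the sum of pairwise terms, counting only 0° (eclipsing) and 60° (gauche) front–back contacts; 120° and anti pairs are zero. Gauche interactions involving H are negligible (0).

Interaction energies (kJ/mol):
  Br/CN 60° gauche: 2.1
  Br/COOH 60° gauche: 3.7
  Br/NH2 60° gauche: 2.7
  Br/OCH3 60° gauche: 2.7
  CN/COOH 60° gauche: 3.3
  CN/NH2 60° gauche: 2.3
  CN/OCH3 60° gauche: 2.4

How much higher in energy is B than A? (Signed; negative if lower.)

B (staggered): NH2–Br gauche, NH2–CN gauche, OCH3–Br gauche; 2.7 + 2.3 + 2.7 = 7.7 kJ/mol.
A (staggered): NH2–CN gauche, OCH3–Br gauche, OCH3–CN gauche; 2.3 + 2.7 + 2.4 = 7.4 kJ/mol.
E(B) − E(A) = 7.7 − 7.4 = +0.3 kJ/mol.

+0.3 kJ/mol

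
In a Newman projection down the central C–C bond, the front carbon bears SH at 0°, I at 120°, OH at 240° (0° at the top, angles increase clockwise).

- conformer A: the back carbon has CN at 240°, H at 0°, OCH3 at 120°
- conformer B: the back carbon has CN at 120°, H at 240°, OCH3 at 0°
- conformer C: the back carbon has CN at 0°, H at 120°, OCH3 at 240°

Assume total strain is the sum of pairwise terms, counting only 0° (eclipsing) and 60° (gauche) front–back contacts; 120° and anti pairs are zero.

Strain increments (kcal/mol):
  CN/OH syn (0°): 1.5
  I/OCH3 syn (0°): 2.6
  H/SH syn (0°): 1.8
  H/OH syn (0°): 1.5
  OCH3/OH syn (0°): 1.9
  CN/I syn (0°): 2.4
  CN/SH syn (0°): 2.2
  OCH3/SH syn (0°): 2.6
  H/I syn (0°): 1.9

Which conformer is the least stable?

A (eclipsed): SH–H eclipsed, I–OCH3 eclipsed, OH–CN eclipsed; 1.8 + 2.6 + 1.5 = 5.9 kcal/mol.
B (eclipsed): SH–OCH3 eclipsed, I–CN eclipsed, OH–H eclipsed; 2.6 + 2.4 + 1.5 = 6.5 kcal/mol.
C (eclipsed): SH–CN eclipsed, I–H eclipsed, OH–OCH3 eclipsed; 2.2 + 1.9 + 1.9 = 6.0 kcal/mol.
B has the highest total (6.5 kcal/mol).

B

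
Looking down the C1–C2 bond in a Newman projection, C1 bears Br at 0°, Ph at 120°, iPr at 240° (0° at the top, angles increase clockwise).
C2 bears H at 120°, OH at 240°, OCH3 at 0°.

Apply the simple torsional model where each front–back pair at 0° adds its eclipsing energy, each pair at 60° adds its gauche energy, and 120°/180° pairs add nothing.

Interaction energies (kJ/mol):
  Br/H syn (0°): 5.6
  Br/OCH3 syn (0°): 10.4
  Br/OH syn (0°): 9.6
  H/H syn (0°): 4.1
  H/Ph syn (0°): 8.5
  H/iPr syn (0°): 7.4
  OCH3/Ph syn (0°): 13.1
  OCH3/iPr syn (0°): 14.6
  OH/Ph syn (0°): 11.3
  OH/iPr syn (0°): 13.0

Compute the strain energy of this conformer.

31.9 kJ/mol

This conformer is eclipsed. Br at 0° is eclipsed with OCH3 at 0° (10.4); Ph at 120° is eclipsed with H at 120° (8.5); iPr at 240° is eclipsed with OH at 240° (13.0). Total 31.9 kJ/mol.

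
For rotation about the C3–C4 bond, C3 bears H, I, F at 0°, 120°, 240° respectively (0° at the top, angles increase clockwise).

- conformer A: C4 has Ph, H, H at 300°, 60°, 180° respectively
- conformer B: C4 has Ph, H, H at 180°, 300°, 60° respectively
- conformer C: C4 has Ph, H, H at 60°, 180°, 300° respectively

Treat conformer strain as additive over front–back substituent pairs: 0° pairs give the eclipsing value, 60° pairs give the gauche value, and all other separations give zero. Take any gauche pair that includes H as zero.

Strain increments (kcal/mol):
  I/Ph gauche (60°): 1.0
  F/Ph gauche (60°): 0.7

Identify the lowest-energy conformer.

A (staggered): F(240°)/Ph(300°) gauche 0.7 → 0.7 kcal/mol.
B (staggered): I(120°)/Ph(180°) gauche 1.0; F(240°)/Ph(180°) gauche 0.7 → 1.7 kcal/mol.
C (staggered): I(120°)/Ph(60°) gauche 1.0 → 1.0 kcal/mol.
A has the lowest total (0.7 kcal/mol).

A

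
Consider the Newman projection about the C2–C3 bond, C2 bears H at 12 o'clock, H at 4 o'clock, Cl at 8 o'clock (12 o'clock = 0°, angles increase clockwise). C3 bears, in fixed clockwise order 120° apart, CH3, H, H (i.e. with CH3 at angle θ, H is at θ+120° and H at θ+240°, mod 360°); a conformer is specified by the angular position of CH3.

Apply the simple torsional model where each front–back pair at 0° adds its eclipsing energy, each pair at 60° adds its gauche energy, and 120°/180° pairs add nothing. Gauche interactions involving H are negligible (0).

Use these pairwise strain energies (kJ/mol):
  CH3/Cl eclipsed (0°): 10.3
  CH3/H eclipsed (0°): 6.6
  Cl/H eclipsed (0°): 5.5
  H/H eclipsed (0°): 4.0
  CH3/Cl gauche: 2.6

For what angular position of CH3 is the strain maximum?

CH3 at 0° (eclipsed): H(0°)/CH3(0°) eclipsed 6.6; H(120°)/H(120°) eclipsed 4.0; Cl(240°)/H(240°) eclipsed 5.5 → 16.1 kJ/mol.
CH3 at 60° (staggered): no non-H gauche contacts → 0.0 kJ/mol.
CH3 at 120° (eclipsed): H(0°)/H(0°) eclipsed 4.0; H(120°)/CH3(120°) eclipsed 6.6; Cl(240°)/H(240°) eclipsed 5.5 → 16.1 kJ/mol.
CH3 at 180° (staggered): Cl(240°)/CH3(180°) gauche 2.6 → 2.6 kJ/mol.
CH3 at 240° (eclipsed): H(0°)/H(0°) eclipsed 4.0; H(120°)/H(120°) eclipsed 4.0; Cl(240°)/CH3(240°) eclipsed 10.3 → 18.3 kJ/mol.
CH3 at 300° (staggered): Cl(240°)/CH3(300°) gauche 2.6 → 2.6 kJ/mol.
The maximum (18.3 kJ/mol) occurs with CH3 at 240°.

240°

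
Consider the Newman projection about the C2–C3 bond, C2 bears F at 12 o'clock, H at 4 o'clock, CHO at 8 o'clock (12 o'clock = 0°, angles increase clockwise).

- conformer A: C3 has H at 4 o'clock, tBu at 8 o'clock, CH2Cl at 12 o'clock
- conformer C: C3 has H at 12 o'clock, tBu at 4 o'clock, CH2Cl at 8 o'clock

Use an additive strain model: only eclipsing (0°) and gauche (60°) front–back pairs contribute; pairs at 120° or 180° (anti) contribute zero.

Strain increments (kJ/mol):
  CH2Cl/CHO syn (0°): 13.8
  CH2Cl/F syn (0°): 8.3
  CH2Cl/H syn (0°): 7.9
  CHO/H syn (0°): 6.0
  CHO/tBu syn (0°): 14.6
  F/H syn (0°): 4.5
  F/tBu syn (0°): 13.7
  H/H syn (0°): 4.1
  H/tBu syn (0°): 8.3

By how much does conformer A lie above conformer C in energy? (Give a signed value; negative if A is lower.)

+0.4 kJ/mol

A (eclipsed): F(0°)/CH2Cl(0°) eclipsed 8.3; H(120°)/H(120°) eclipsed 4.1; CHO(240°)/tBu(240°) eclipsed 14.6 → 27.0 kJ/mol.
C (eclipsed): F(0°)/H(0°) eclipsed 4.5; H(120°)/tBu(120°) eclipsed 8.3; CHO(240°)/CH2Cl(240°) eclipsed 13.8 → 26.6 kJ/mol.
E(A) − E(C) = 27.0 − 26.6 = +0.4 kJ/mol.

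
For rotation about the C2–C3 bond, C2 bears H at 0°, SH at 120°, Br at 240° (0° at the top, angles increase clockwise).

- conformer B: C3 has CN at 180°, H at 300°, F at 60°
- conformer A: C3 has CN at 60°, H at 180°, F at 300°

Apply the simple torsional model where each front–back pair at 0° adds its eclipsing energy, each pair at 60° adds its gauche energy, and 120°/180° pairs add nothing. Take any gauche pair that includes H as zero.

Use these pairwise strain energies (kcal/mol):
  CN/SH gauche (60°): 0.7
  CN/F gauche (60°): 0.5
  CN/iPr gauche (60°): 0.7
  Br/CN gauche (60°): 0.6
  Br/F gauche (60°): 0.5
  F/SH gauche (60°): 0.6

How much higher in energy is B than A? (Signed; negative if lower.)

B (staggered): SH(120°)/CN(180°) gauche 0.7; SH(120°)/F(60°) gauche 0.6; Br(240°)/CN(180°) gauche 0.6 → 1.9 kcal/mol.
A (staggered): SH(120°)/CN(60°) gauche 0.7; Br(240°)/F(300°) gauche 0.5 → 1.2 kcal/mol.
E(B) − E(A) = 1.9 − 1.2 = +0.7 kcal/mol.

+0.7 kcal/mol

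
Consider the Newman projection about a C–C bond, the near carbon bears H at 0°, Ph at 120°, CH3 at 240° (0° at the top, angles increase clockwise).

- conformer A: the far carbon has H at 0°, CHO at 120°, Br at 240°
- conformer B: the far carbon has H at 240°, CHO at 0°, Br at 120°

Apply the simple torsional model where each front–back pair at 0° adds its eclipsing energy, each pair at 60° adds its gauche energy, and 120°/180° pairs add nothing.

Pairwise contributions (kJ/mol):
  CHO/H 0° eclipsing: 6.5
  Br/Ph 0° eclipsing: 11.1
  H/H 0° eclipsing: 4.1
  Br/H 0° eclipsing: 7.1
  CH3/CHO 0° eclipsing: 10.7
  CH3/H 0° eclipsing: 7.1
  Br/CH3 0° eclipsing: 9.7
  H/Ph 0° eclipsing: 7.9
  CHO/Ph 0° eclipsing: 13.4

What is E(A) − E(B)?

A (eclipsed): H(0°)/H(0°) eclipsed 4.1; Ph(120°)/CHO(120°) eclipsed 13.4; CH3(240°)/Br(240°) eclipsed 9.7 → 27.2 kJ/mol.
B (eclipsed): H(0°)/CHO(0°) eclipsed 6.5; Ph(120°)/Br(120°) eclipsed 11.1; CH3(240°)/H(240°) eclipsed 7.1 → 24.7 kJ/mol.
E(A) − E(B) = 27.2 − 24.7 = +2.5 kJ/mol.

+2.5 kJ/mol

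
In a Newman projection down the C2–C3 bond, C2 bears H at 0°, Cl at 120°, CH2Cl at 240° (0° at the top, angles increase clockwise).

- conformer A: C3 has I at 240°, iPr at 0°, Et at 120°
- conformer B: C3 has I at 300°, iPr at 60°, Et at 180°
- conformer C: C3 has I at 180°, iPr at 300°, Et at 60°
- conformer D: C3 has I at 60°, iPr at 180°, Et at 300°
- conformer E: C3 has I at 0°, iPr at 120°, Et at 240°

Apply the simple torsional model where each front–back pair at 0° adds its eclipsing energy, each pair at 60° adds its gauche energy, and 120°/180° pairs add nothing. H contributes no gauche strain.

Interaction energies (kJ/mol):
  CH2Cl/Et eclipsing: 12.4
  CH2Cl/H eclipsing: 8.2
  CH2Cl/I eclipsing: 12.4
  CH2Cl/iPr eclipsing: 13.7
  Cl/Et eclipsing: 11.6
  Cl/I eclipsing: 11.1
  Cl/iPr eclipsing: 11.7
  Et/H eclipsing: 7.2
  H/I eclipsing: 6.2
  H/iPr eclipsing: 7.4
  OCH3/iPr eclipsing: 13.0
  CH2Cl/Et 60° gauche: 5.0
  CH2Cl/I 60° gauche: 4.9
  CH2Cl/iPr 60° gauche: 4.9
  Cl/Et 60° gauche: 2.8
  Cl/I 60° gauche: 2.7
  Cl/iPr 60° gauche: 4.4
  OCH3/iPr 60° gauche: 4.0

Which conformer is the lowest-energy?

C

A (eclipsed): H(0°)/iPr(0°) eclipsed 7.4; Cl(120°)/Et(120°) eclipsed 11.6; CH2Cl(240°)/I(240°) eclipsed 12.4 → 31.4 kJ/mol.
B (staggered): Cl(120°)/iPr(60°) gauche 4.4; Cl(120°)/Et(180°) gauche 2.8; CH2Cl(240°)/I(300°) gauche 4.9; CH2Cl(240°)/Et(180°) gauche 5.0 → 17.1 kJ/mol.
C (staggered): Cl(120°)/I(180°) gauche 2.7; Cl(120°)/Et(60°) gauche 2.8; CH2Cl(240°)/I(180°) gauche 4.9; CH2Cl(240°)/iPr(300°) gauche 4.9 → 15.3 kJ/mol.
D (staggered): Cl(120°)/I(60°) gauche 2.7; Cl(120°)/iPr(180°) gauche 4.4; CH2Cl(240°)/iPr(180°) gauche 4.9; CH2Cl(240°)/Et(300°) gauche 5.0 → 17.0 kJ/mol.
E (eclipsed): H(0°)/I(0°) eclipsed 6.2; Cl(120°)/iPr(120°) eclipsed 11.7; CH2Cl(240°)/Et(240°) eclipsed 12.4 → 30.3 kJ/mol.
C has the lowest total (15.3 kJ/mol).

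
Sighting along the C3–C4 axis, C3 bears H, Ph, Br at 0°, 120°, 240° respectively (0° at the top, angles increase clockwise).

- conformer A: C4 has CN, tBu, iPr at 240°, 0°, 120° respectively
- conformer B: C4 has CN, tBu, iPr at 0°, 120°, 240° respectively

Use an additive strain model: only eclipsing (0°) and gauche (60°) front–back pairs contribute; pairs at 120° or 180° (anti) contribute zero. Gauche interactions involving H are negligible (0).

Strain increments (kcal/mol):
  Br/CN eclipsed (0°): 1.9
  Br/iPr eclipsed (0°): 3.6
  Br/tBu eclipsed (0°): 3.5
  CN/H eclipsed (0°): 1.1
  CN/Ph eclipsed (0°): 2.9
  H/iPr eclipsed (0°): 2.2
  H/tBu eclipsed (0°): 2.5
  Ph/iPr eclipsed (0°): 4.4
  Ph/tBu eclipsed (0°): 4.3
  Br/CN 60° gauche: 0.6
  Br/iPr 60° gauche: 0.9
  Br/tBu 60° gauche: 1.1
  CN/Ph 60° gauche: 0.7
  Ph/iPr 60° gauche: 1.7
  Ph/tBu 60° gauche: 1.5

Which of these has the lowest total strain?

A (eclipsed): H(0°)/tBu(0°) eclipsed 2.5; Ph(120°)/iPr(120°) eclipsed 4.4; Br(240°)/CN(240°) eclipsed 1.9 → 8.8 kcal/mol.
B (eclipsed): H(0°)/CN(0°) eclipsed 1.1; Ph(120°)/tBu(120°) eclipsed 4.3; Br(240°)/iPr(240°) eclipsed 3.6 → 9.0 kcal/mol.
A has the lowest total (8.8 kcal/mol).

A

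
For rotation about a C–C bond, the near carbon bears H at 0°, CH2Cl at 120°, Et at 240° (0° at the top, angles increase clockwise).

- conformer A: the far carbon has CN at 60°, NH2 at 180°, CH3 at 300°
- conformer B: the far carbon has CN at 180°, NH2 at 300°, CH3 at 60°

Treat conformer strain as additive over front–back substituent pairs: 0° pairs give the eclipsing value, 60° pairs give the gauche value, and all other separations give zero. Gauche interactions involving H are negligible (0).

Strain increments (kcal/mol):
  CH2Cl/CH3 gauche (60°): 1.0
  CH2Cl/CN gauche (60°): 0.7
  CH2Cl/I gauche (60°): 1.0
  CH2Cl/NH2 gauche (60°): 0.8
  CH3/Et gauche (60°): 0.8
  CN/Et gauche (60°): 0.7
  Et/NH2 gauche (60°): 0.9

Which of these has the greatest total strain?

A (staggered): CH2Cl–CN gauche, CH2Cl–NH2 gauche, Et–NH2 gauche, Et–CH3 gauche; 0.7 + 0.8 + 0.9 + 0.8 = 3.2 kcal/mol.
B (staggered): CH2Cl–CN gauche, CH2Cl–CH3 gauche, Et–CN gauche, Et–NH2 gauche; 0.7 + 1.0 + 0.7 + 0.9 = 3.3 kcal/mol.
B has the highest total (3.3 kcal/mol).

B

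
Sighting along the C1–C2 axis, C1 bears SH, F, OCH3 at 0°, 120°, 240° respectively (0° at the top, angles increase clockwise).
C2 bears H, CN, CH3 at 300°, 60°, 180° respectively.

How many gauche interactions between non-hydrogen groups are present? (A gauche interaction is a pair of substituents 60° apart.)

4

Non-H gauche pairs: SH(0°)/CN(60°); F(120°)/CN(60°); F(120°)/CH3(180°); OCH3(240°)/CH3(180°) — 4 interactions.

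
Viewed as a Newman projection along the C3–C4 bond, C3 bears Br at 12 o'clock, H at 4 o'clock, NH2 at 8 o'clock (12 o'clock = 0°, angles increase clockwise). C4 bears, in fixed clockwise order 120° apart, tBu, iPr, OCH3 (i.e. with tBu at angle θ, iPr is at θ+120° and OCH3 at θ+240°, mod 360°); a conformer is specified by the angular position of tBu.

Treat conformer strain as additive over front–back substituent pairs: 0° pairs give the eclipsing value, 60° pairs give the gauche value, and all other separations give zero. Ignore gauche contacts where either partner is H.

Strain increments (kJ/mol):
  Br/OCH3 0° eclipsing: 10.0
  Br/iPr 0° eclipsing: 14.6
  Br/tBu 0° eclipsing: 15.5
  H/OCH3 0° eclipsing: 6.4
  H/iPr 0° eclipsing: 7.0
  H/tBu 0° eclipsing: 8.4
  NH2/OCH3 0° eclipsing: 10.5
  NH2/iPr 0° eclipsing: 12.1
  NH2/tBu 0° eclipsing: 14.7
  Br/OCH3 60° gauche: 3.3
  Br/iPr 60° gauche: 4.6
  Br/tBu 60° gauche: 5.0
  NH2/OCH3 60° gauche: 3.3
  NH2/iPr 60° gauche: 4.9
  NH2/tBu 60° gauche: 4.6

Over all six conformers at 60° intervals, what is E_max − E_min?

tBu at 0° (eclipsed): Br(0°)/tBu(0°) eclipsed 15.5; H(120°)/iPr(120°) eclipsed 7.0; NH2(240°)/OCH3(240°) eclipsed 10.5 → 33.0 kJ/mol.
tBu at 60° (staggered): Br(0°)/tBu(60°) gauche 5.0; Br(0°)/OCH3(300°) gauche 3.3; NH2(240°)/iPr(180°) gauche 4.9; NH2(240°)/OCH3(300°) gauche 3.3 → 16.5 kJ/mol.
tBu at 120° (eclipsed): Br(0°)/OCH3(0°) eclipsed 10.0; H(120°)/tBu(120°) eclipsed 8.4; NH2(240°)/iPr(240°) eclipsed 12.1 → 30.5 kJ/mol.
tBu at 180° (staggered): Br(0°)/iPr(300°) gauche 4.6; Br(0°)/OCH3(60°) gauche 3.3; NH2(240°)/tBu(180°) gauche 4.6; NH2(240°)/iPr(300°) gauche 4.9 → 17.4 kJ/mol.
tBu at 240° (eclipsed): Br(0°)/iPr(0°) eclipsed 14.6; H(120°)/OCH3(120°) eclipsed 6.4; NH2(240°)/tBu(240°) eclipsed 14.7 → 35.7 kJ/mol.
tBu at 300° (staggered): Br(0°)/tBu(300°) gauche 5.0; Br(0°)/iPr(60°) gauche 4.6; NH2(240°)/tBu(300°) gauche 4.6; NH2(240°)/OCH3(180°) gauche 3.3 → 17.5 kJ/mol.
Max at 240° (35.7 kJ/mol), min at 60° (16.5 kJ/mol); barrier = 19.2 kJ/mol.

19.2 kJ/mol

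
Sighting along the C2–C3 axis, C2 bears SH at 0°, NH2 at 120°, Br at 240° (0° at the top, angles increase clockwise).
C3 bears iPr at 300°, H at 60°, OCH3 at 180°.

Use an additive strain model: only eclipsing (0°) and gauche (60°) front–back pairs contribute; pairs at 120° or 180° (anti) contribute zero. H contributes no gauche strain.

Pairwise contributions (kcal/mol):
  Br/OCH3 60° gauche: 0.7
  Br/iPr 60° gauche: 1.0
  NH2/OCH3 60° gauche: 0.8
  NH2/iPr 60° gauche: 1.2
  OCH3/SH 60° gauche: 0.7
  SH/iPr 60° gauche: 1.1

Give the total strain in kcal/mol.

This conformer (staggered): SH(0°)/iPr(300°) gauche 1.1; NH2(120°)/OCH3(180°) gauche 0.8; Br(240°)/iPr(300°) gauche 1.0; Br(240°)/OCH3(180°) gauche 0.7 → 3.6 kcal/mol.

3.6 kcal/mol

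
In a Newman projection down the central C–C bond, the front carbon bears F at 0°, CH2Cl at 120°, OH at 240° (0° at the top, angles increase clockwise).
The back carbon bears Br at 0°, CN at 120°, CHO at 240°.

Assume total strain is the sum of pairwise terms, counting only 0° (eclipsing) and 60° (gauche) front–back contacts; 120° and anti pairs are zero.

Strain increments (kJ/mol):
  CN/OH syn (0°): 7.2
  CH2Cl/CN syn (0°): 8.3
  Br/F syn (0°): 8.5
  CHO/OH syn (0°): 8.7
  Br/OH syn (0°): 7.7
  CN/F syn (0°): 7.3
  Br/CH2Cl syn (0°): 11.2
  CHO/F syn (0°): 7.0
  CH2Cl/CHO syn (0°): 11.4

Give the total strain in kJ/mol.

25.5 kJ/mol

This conformer (eclipsed): F(0°)/Br(0°) eclipsed 8.5; CH2Cl(120°)/CN(120°) eclipsed 8.3; OH(240°)/CHO(240°) eclipsed 8.7 → 25.5 kJ/mol.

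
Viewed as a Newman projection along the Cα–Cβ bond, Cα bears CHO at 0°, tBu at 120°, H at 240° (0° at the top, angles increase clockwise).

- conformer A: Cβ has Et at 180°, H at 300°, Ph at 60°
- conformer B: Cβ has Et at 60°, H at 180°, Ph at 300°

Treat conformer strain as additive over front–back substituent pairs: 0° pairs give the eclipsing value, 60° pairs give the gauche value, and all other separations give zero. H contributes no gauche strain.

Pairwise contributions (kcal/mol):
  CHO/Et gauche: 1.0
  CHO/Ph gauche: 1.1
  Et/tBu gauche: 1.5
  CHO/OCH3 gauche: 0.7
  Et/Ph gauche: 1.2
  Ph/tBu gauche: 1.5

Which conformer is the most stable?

B

A (staggered): CHO(0°)/Ph(60°) gauche 1.1; tBu(120°)/Et(180°) gauche 1.5; tBu(120°)/Ph(60°) gauche 1.5 → 4.1 kcal/mol.
B (staggered): CHO(0°)/Et(60°) gauche 1.0; CHO(0°)/Ph(300°) gauche 1.1; tBu(120°)/Et(60°) gauche 1.5 → 3.6 kcal/mol.
B has the lowest total (3.6 kcal/mol).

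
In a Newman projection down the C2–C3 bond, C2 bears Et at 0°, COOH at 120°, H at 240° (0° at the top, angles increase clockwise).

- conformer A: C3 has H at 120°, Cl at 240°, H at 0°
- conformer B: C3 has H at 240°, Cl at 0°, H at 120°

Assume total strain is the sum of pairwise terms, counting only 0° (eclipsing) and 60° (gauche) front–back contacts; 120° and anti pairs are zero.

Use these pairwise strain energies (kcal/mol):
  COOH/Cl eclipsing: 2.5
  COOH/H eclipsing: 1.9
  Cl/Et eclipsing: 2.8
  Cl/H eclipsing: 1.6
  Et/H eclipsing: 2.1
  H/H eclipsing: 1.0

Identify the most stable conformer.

A

A (eclipsed): Et–H eclipsed, COOH–H eclipsed, H–Cl eclipsed; 2.1 + 1.9 + 1.6 = 5.6 kcal/mol.
B (eclipsed): Et–Cl eclipsed, COOH–H eclipsed, H–H eclipsed; 2.8 + 1.9 + 1.0 = 5.7 kcal/mol.
A has the lowest total (5.6 kcal/mol).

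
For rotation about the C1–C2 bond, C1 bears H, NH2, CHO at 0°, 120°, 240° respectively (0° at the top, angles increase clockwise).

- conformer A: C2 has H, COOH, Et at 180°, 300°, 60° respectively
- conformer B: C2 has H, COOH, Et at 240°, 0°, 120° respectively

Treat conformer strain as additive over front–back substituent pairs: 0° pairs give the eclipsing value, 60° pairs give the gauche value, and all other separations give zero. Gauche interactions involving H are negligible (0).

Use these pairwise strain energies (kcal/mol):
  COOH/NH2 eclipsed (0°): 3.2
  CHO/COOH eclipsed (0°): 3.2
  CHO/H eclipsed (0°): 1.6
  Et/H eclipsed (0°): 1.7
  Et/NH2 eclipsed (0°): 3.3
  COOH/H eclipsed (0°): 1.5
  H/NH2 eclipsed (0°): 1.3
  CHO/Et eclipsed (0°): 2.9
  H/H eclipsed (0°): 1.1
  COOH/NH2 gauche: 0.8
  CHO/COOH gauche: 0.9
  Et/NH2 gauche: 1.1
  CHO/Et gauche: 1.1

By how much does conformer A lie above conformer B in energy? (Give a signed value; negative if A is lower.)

-4.4 kcal/mol

A (staggered): NH2(120°)/Et(60°) gauche 1.1; CHO(240°)/COOH(300°) gauche 0.9 → 2.0 kcal/mol.
B (eclipsed): H(0°)/COOH(0°) eclipsed 1.5; NH2(120°)/Et(120°) eclipsed 3.3; CHO(240°)/H(240°) eclipsed 1.6 → 6.4 kcal/mol.
E(A) − E(B) = 2.0 − 6.4 = -4.4 kcal/mol.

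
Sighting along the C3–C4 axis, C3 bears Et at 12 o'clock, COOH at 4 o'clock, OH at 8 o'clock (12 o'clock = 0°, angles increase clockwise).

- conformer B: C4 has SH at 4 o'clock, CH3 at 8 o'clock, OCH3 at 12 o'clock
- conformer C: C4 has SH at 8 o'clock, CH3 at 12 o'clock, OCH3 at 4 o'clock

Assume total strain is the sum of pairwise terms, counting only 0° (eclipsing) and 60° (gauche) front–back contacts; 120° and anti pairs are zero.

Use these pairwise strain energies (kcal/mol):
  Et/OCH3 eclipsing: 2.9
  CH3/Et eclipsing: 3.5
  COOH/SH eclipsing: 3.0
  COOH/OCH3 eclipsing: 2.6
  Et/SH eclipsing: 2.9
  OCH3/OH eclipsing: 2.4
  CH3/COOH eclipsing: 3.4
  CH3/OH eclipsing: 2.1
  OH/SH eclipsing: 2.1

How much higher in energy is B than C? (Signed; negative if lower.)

B (eclipsed): Et(0°)/OCH3(0°) eclipsed 2.9; COOH(120°)/SH(120°) eclipsed 3.0; OH(240°)/CH3(240°) eclipsed 2.1 → 8.0 kcal/mol.
C (eclipsed): Et(0°)/CH3(0°) eclipsed 3.5; COOH(120°)/OCH3(120°) eclipsed 2.6; OH(240°)/SH(240°) eclipsed 2.1 → 8.2 kcal/mol.
E(B) − E(C) = 8.0 − 8.2 = -0.2 kcal/mol.

-0.2 kcal/mol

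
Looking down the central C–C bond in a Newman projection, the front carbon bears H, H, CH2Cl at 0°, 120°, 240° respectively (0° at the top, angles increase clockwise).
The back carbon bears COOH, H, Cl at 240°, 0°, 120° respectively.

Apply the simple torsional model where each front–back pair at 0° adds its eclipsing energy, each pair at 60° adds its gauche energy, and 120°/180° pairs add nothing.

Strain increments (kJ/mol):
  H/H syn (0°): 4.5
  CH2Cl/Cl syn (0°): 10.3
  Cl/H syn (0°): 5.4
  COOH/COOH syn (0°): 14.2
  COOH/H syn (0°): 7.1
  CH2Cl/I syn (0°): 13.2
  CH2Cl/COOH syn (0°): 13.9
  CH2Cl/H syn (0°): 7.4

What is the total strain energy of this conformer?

This conformer is eclipsed. H at 0° is eclipsed with H at 0° (4.5); H at 120° is eclipsed with Cl at 120° (5.4); CH2Cl at 240° is eclipsed with COOH at 240° (13.9). Total 23.8 kJ/mol.

23.8 kJ/mol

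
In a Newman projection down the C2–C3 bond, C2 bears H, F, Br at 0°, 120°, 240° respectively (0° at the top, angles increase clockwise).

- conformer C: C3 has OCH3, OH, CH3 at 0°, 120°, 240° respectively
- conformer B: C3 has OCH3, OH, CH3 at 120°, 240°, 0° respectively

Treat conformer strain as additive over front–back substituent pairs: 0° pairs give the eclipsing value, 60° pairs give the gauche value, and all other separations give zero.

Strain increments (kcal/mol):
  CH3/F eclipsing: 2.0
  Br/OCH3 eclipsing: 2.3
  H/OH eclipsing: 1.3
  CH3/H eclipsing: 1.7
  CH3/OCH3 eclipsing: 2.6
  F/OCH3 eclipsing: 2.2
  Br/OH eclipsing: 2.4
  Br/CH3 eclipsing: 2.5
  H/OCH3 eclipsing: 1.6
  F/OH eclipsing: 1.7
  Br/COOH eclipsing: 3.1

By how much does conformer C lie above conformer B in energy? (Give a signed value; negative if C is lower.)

-0.5 kcal/mol

C (eclipsed): H–OCH3 eclipsed, F–OH eclipsed, Br–CH3 eclipsed; 1.6 + 1.7 + 2.5 = 5.8 kcal/mol.
B (eclipsed): H–CH3 eclipsed, F–OCH3 eclipsed, Br–OH eclipsed; 1.7 + 2.2 + 2.4 = 6.3 kcal/mol.
E(C) − E(B) = 5.8 − 6.3 = -0.5 kcal/mol.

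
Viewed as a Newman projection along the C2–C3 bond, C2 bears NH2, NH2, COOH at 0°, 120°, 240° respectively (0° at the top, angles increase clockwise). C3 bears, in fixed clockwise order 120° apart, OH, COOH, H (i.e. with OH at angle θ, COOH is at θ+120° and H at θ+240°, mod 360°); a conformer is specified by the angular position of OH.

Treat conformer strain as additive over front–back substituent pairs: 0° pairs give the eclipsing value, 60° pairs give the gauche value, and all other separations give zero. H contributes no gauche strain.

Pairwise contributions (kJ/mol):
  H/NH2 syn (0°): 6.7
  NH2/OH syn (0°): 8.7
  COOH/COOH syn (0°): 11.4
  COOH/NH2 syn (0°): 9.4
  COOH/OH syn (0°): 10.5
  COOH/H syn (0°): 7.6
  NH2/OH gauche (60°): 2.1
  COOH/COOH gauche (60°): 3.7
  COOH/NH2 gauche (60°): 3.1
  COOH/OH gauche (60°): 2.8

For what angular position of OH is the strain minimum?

60°

OH at 0° (eclipsed): NH2(0°)/OH(0°) eclipsed 8.7; NH2(120°)/COOH(120°) eclipsed 9.4; COOH(240°)/H(240°) eclipsed 7.6 → 25.7 kJ/mol.
OH at 60° (staggered): NH2(0°)/OH(60°) gauche 2.1; NH2(120°)/OH(60°) gauche 2.1; NH2(120°)/COOH(180°) gauche 3.1; COOH(240°)/COOH(180°) gauche 3.7 → 11.0 kJ/mol.
OH at 120° (eclipsed): NH2(0°)/H(0°) eclipsed 6.7; NH2(120°)/OH(120°) eclipsed 8.7; COOH(240°)/COOH(240°) eclipsed 11.4 → 26.8 kJ/mol.
OH at 180° (staggered): NH2(0°)/COOH(300°) gauche 3.1; NH2(120°)/OH(180°) gauche 2.1; COOH(240°)/OH(180°) gauche 2.8; COOH(240°)/COOH(300°) gauche 3.7 → 11.7 kJ/mol.
OH at 240° (eclipsed): NH2(0°)/COOH(0°) eclipsed 9.4; NH2(120°)/H(120°) eclipsed 6.7; COOH(240°)/OH(240°) eclipsed 10.5 → 26.6 kJ/mol.
OH at 300° (staggered): NH2(0°)/OH(300°) gauche 2.1; NH2(0°)/COOH(60°) gauche 3.1; NH2(120°)/COOH(60°) gauche 3.1; COOH(240°)/OH(300°) gauche 2.8 → 11.1 kJ/mol.
The minimum (11.0 kJ/mol) occurs with OH at 60°.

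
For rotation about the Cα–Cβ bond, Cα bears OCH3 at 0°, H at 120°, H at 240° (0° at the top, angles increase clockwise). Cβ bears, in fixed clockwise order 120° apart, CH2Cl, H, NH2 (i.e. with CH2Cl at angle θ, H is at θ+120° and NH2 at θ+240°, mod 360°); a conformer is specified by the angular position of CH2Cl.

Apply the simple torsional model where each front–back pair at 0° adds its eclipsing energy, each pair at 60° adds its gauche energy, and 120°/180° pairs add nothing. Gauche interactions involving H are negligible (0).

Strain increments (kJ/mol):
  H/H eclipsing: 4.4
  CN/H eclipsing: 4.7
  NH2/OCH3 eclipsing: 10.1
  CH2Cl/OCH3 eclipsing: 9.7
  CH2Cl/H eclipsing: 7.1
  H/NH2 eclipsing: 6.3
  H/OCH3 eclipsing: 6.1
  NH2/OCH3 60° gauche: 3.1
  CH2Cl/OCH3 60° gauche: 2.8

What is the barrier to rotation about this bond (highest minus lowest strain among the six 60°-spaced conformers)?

CH2Cl at 0° (eclipsed): OCH3–CH2Cl eclipsed, H–H eclipsed, H–NH2 eclipsed; 9.7 + 4.4 + 6.3 = 20.4 kJ/mol.
CH2Cl at 60° (staggered): OCH3–CH2Cl gauche, OCH3–NH2 gauche; 2.8 + 3.1 = 5.9 kJ/mol.
CH2Cl at 120° (eclipsed): OCH3–NH2 eclipsed, H–CH2Cl eclipsed, H–H eclipsed; 10.1 + 7.1 + 4.4 = 21.6 kJ/mol.
CH2Cl at 180° (staggered): OCH3–NH2 gauche; 3.1 = 3.1 kJ/mol.
CH2Cl at 240° (eclipsed): OCH3–H eclipsed, H–NH2 eclipsed, H–CH2Cl eclipsed; 6.1 + 6.3 + 7.1 = 19.5 kJ/mol.
CH2Cl at 300° (staggered): OCH3–CH2Cl gauche; 2.8 = 2.8 kJ/mol.
Max at 120° (21.6 kJ/mol), min at 300° (2.8 kJ/mol); barrier = 18.8 kJ/mol.

18.8 kJ/mol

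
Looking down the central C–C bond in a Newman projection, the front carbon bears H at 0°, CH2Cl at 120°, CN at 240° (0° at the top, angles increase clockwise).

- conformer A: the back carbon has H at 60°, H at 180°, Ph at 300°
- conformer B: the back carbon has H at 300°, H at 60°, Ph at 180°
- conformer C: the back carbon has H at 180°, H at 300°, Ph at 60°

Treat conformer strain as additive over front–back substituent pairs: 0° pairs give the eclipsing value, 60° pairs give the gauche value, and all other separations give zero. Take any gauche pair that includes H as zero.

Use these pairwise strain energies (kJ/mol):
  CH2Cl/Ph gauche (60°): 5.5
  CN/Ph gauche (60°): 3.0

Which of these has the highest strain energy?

B

A (staggered): CN–Ph gauche; 3.0 = 3.0 kJ/mol.
B (staggered): CH2Cl–Ph gauche, CN–Ph gauche; 5.5 + 3.0 = 8.5 kJ/mol.
C (staggered): CH2Cl–Ph gauche; 5.5 = 5.5 kJ/mol.
B has the highest total (8.5 kJ/mol).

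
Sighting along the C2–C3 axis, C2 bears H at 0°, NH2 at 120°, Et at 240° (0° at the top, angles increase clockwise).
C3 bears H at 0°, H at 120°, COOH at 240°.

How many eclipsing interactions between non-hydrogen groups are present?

Non-H eclipsing pairs: Et(240°)/COOH(240°) — 1 interaction.

1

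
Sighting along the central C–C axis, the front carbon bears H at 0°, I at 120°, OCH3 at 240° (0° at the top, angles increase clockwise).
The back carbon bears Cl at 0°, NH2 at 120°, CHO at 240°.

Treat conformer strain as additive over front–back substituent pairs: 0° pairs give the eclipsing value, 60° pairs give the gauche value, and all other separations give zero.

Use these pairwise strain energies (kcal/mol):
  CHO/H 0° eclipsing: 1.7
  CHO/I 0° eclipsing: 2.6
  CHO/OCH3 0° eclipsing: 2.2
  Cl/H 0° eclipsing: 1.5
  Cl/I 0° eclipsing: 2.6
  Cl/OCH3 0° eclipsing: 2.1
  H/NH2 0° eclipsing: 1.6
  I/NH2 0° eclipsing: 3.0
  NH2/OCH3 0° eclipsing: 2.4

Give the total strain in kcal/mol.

This conformer (eclipsed): H–Cl eclipsed, I–NH2 eclipsed, OCH3–CHO eclipsed; 1.5 + 3.0 + 2.2 = 6.7 kcal/mol.

6.7 kcal/mol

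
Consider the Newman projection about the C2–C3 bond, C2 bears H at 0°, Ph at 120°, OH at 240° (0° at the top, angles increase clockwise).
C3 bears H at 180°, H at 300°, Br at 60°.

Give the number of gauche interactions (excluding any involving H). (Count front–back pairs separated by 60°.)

1

Non-H gauche pairs: Ph(120°)/Br(60°) — 1 interaction.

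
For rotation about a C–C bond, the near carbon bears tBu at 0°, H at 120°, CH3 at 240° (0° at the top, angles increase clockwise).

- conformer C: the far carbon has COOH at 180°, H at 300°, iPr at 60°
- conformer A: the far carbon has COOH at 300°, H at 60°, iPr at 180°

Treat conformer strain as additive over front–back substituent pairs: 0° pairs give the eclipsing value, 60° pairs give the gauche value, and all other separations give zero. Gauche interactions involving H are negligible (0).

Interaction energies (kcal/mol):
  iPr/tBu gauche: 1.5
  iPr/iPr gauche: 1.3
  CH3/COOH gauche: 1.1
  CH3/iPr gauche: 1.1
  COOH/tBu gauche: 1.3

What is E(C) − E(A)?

C (staggered): tBu(0°)/iPr(60°) gauche 1.5; CH3(240°)/COOH(180°) gauche 1.1 → 2.6 kcal/mol.
A (staggered): tBu(0°)/COOH(300°) gauche 1.3; CH3(240°)/COOH(300°) gauche 1.1; CH3(240°)/iPr(180°) gauche 1.1 → 3.5 kcal/mol.
E(C) − E(A) = 2.6 − 3.5 = -0.9 kcal/mol.

-0.9 kcal/mol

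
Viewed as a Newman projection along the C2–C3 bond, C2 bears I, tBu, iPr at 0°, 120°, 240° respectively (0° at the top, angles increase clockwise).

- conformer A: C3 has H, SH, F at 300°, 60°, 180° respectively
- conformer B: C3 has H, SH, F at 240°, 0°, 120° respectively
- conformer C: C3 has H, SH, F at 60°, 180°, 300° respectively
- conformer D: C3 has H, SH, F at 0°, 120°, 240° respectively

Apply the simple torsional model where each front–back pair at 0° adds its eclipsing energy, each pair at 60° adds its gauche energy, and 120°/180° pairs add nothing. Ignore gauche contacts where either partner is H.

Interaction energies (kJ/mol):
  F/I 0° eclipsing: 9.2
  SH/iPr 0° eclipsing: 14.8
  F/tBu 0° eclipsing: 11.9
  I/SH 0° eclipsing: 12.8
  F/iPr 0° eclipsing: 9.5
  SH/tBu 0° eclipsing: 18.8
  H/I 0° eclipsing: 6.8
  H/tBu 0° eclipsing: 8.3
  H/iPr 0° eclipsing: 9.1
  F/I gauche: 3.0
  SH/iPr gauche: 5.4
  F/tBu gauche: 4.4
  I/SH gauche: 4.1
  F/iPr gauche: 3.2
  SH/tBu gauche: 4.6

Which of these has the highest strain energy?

A (staggered): I–SH gauche, tBu–SH gauche, tBu–F gauche, iPr–F gauche; 4.1 + 4.6 + 4.4 + 3.2 = 16.3 kJ/mol.
B (eclipsed): I–SH eclipsed, tBu–F eclipsed, iPr–H eclipsed; 12.8 + 11.9 + 9.1 = 33.8 kJ/mol.
C (staggered): I–F gauche, tBu–SH gauche, iPr–SH gauche, iPr–F gauche; 3.0 + 4.6 + 5.4 + 3.2 = 16.2 kJ/mol.
D (eclipsed): I–H eclipsed, tBu–SH eclipsed, iPr–F eclipsed; 6.8 + 18.8 + 9.5 = 35.1 kJ/mol.
D has the highest total (35.1 kJ/mol).

D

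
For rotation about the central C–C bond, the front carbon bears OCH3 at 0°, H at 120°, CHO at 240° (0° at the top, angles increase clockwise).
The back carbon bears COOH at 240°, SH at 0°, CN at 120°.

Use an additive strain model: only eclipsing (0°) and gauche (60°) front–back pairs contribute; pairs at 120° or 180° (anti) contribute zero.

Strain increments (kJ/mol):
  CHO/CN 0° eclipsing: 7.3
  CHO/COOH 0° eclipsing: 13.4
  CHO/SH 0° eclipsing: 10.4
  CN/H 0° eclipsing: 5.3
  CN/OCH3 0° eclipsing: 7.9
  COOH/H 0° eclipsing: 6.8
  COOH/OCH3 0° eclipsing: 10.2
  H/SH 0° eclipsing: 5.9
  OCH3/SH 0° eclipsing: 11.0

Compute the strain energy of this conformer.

29.7 kJ/mol

This conformer (eclipsed): OCH3–SH eclipsed, H–CN eclipsed, CHO–COOH eclipsed; 11.0 + 5.3 + 13.4 = 29.7 kJ/mol.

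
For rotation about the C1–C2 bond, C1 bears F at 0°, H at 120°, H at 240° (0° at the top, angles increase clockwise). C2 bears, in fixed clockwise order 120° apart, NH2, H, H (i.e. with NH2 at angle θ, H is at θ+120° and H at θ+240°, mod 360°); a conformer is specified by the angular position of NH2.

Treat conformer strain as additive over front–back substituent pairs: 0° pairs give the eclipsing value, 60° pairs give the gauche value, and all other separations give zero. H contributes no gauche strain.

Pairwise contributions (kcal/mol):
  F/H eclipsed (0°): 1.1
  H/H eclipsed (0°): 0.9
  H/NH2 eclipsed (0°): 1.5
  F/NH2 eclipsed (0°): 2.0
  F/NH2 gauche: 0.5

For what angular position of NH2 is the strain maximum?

NH2 at 0° (eclipsed): F(0°)/NH2(0°) eclipsed 2.0; H(120°)/H(120°) eclipsed 0.9; H(240°)/H(240°) eclipsed 0.9 → 3.8 kcal/mol.
NH2 at 60° (staggered): F(0°)/NH2(60°) gauche 0.5 → 0.5 kcal/mol.
NH2 at 120° (eclipsed): F(0°)/H(0°) eclipsed 1.1; H(120°)/NH2(120°) eclipsed 1.5; H(240°)/H(240°) eclipsed 0.9 → 3.5 kcal/mol.
NH2 at 180° (staggered): no non-H gauche contacts → 0.0 kcal/mol.
NH2 at 240° (eclipsed): F(0°)/H(0°) eclipsed 1.1; H(120°)/H(120°) eclipsed 0.9; H(240°)/NH2(240°) eclipsed 1.5 → 3.5 kcal/mol.
NH2 at 300° (staggered): F(0°)/NH2(300°) gauche 0.5 → 0.5 kcal/mol.
The maximum (3.8 kcal/mol) occurs with NH2 at 0°.

0°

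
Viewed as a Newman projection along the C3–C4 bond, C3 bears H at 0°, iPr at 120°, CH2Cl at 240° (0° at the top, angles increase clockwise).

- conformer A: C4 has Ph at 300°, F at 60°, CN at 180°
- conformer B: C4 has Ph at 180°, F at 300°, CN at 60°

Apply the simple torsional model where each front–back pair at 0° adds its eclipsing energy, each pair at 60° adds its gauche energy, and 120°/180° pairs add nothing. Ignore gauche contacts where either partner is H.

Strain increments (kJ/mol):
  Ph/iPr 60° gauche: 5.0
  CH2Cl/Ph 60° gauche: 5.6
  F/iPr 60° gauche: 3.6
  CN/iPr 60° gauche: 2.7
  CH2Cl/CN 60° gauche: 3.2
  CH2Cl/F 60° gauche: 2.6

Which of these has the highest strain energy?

B

A (staggered): iPr–F gauche, iPr–CN gauche, CH2Cl–Ph gauche, CH2Cl–CN gauche; 3.6 + 2.7 + 5.6 + 3.2 = 15.1 kJ/mol.
B (staggered): iPr–Ph gauche, iPr–CN gauche, CH2Cl–Ph gauche, CH2Cl–F gauche; 5.0 + 2.7 + 5.6 + 2.6 = 15.9 kJ/mol.
B has the highest total (15.9 kJ/mol).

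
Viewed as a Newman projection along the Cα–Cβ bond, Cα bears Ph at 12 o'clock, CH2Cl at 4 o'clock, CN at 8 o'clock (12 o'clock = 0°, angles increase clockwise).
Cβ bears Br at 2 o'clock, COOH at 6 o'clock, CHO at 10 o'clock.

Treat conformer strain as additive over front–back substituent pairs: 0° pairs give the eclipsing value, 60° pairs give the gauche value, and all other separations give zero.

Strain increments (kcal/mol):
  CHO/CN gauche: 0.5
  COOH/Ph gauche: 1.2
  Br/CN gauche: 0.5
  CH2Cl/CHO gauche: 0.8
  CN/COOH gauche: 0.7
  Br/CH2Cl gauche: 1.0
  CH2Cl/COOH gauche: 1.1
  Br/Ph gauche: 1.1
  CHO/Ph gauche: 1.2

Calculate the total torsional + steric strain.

This conformer (staggered): Ph(0°)/Br(60°) gauche 1.1; Ph(0°)/CHO(300°) gauche 1.2; CH2Cl(120°)/Br(60°) gauche 1.0; CH2Cl(120°)/COOH(180°) gauche 1.1; CN(240°)/COOH(180°) gauche 0.7; CN(240°)/CHO(300°) gauche 0.5 → 5.6 kcal/mol.

5.6 kcal/mol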